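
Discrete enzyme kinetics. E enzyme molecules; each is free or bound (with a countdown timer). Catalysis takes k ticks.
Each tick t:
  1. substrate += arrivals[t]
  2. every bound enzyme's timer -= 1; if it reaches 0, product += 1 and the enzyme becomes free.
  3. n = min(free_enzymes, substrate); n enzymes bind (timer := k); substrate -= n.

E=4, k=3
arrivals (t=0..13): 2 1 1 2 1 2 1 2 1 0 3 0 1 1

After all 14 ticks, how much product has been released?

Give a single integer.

Answer: 15

Derivation:
t=0: arr=2 -> substrate=0 bound=2 product=0
t=1: arr=1 -> substrate=0 bound=3 product=0
t=2: arr=1 -> substrate=0 bound=4 product=0
t=3: arr=2 -> substrate=0 bound=4 product=2
t=4: arr=1 -> substrate=0 bound=4 product=3
t=5: arr=2 -> substrate=1 bound=4 product=4
t=6: arr=1 -> substrate=0 bound=4 product=6
t=7: arr=2 -> substrate=1 bound=4 product=7
t=8: arr=1 -> substrate=1 bound=4 product=8
t=9: arr=0 -> substrate=0 bound=3 product=10
t=10: arr=3 -> substrate=1 bound=4 product=11
t=11: arr=0 -> substrate=0 bound=4 product=12
t=12: arr=1 -> substrate=0 bound=4 product=13
t=13: arr=1 -> substrate=0 bound=3 product=15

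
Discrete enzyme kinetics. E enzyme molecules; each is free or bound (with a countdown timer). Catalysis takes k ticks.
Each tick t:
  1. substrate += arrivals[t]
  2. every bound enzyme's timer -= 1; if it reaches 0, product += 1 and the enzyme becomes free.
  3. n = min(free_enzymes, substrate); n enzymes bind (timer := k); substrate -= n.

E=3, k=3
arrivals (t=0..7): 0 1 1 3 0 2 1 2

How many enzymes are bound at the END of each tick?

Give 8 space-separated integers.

Answer: 0 1 2 3 3 3 3 3

Derivation:
t=0: arr=0 -> substrate=0 bound=0 product=0
t=1: arr=1 -> substrate=0 bound=1 product=0
t=2: arr=1 -> substrate=0 bound=2 product=0
t=3: arr=3 -> substrate=2 bound=3 product=0
t=4: arr=0 -> substrate=1 bound=3 product=1
t=5: arr=2 -> substrate=2 bound=3 product=2
t=6: arr=1 -> substrate=2 bound=3 product=3
t=7: arr=2 -> substrate=3 bound=3 product=4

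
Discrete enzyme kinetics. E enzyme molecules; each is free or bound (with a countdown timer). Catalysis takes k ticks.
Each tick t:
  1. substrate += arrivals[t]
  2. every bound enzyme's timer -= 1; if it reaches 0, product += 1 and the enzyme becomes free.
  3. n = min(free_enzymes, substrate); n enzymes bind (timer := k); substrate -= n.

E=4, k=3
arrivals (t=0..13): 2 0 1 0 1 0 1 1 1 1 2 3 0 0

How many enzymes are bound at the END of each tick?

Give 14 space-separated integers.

Answer: 2 2 3 1 2 1 2 2 3 3 4 4 4 3

Derivation:
t=0: arr=2 -> substrate=0 bound=2 product=0
t=1: arr=0 -> substrate=0 bound=2 product=0
t=2: arr=1 -> substrate=0 bound=3 product=0
t=3: arr=0 -> substrate=0 bound=1 product=2
t=4: arr=1 -> substrate=0 bound=2 product=2
t=5: arr=0 -> substrate=0 bound=1 product=3
t=6: arr=1 -> substrate=0 bound=2 product=3
t=7: arr=1 -> substrate=0 bound=2 product=4
t=8: arr=1 -> substrate=0 bound=3 product=4
t=9: arr=1 -> substrate=0 bound=3 product=5
t=10: arr=2 -> substrate=0 bound=4 product=6
t=11: arr=3 -> substrate=2 bound=4 product=7
t=12: arr=0 -> substrate=1 bound=4 product=8
t=13: arr=0 -> substrate=0 bound=3 product=10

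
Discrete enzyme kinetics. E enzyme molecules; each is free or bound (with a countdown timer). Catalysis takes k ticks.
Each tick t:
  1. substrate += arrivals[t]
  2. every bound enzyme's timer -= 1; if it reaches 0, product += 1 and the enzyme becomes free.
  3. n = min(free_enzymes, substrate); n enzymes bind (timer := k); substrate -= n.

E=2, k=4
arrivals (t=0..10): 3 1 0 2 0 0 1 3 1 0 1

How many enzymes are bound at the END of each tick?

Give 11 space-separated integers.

t=0: arr=3 -> substrate=1 bound=2 product=0
t=1: arr=1 -> substrate=2 bound=2 product=0
t=2: arr=0 -> substrate=2 bound=2 product=0
t=3: arr=2 -> substrate=4 bound=2 product=0
t=4: arr=0 -> substrate=2 bound=2 product=2
t=5: arr=0 -> substrate=2 bound=2 product=2
t=6: arr=1 -> substrate=3 bound=2 product=2
t=7: arr=3 -> substrate=6 bound=2 product=2
t=8: arr=1 -> substrate=5 bound=2 product=4
t=9: arr=0 -> substrate=5 bound=2 product=4
t=10: arr=1 -> substrate=6 bound=2 product=4

Answer: 2 2 2 2 2 2 2 2 2 2 2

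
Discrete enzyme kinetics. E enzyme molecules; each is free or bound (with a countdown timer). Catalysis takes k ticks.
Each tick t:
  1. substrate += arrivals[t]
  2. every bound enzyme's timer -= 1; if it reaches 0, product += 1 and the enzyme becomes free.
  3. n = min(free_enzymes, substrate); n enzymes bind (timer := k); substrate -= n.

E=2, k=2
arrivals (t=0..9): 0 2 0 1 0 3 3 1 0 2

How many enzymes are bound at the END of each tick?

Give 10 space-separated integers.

t=0: arr=0 -> substrate=0 bound=0 product=0
t=1: arr=2 -> substrate=0 bound=2 product=0
t=2: arr=0 -> substrate=0 bound=2 product=0
t=3: arr=1 -> substrate=0 bound=1 product=2
t=4: arr=0 -> substrate=0 bound=1 product=2
t=5: arr=3 -> substrate=1 bound=2 product=3
t=6: arr=3 -> substrate=4 bound=2 product=3
t=7: arr=1 -> substrate=3 bound=2 product=5
t=8: arr=0 -> substrate=3 bound=2 product=5
t=9: arr=2 -> substrate=3 bound=2 product=7

Answer: 0 2 2 1 1 2 2 2 2 2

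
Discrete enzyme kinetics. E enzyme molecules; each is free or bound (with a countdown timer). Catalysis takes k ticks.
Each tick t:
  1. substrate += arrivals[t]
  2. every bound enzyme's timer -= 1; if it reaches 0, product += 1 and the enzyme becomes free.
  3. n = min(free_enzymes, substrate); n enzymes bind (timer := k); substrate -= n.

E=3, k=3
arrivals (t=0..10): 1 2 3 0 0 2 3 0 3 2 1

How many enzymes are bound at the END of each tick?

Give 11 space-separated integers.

t=0: arr=1 -> substrate=0 bound=1 product=0
t=1: arr=2 -> substrate=0 bound=3 product=0
t=2: arr=3 -> substrate=3 bound=3 product=0
t=3: arr=0 -> substrate=2 bound=3 product=1
t=4: arr=0 -> substrate=0 bound=3 product=3
t=5: arr=2 -> substrate=2 bound=3 product=3
t=6: arr=3 -> substrate=4 bound=3 product=4
t=7: arr=0 -> substrate=2 bound=3 product=6
t=8: arr=3 -> substrate=5 bound=3 product=6
t=9: arr=2 -> substrate=6 bound=3 product=7
t=10: arr=1 -> substrate=5 bound=3 product=9

Answer: 1 3 3 3 3 3 3 3 3 3 3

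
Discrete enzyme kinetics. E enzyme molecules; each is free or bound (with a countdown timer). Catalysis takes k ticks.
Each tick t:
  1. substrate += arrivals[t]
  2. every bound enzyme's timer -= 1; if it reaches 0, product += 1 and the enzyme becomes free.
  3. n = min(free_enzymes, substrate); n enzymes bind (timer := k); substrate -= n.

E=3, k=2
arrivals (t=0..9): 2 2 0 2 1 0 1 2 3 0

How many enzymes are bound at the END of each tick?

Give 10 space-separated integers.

Answer: 2 3 2 3 3 1 1 3 3 3

Derivation:
t=0: arr=2 -> substrate=0 bound=2 product=0
t=1: arr=2 -> substrate=1 bound=3 product=0
t=2: arr=0 -> substrate=0 bound=2 product=2
t=3: arr=2 -> substrate=0 bound=3 product=3
t=4: arr=1 -> substrate=0 bound=3 product=4
t=5: arr=0 -> substrate=0 bound=1 product=6
t=6: arr=1 -> substrate=0 bound=1 product=7
t=7: arr=2 -> substrate=0 bound=3 product=7
t=8: arr=3 -> substrate=2 bound=3 product=8
t=9: arr=0 -> substrate=0 bound=3 product=10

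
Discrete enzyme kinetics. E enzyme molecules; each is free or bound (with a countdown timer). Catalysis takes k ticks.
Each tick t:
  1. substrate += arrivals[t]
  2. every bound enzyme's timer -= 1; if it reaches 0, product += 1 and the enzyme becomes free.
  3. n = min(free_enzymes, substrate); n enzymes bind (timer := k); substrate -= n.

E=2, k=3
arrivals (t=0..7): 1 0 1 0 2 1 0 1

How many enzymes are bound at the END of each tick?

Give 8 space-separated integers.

t=0: arr=1 -> substrate=0 bound=1 product=0
t=1: arr=0 -> substrate=0 bound=1 product=0
t=2: arr=1 -> substrate=0 bound=2 product=0
t=3: arr=0 -> substrate=0 bound=1 product=1
t=4: arr=2 -> substrate=1 bound=2 product=1
t=5: arr=1 -> substrate=1 bound=2 product=2
t=6: arr=0 -> substrate=1 bound=2 product=2
t=7: arr=1 -> substrate=1 bound=2 product=3

Answer: 1 1 2 1 2 2 2 2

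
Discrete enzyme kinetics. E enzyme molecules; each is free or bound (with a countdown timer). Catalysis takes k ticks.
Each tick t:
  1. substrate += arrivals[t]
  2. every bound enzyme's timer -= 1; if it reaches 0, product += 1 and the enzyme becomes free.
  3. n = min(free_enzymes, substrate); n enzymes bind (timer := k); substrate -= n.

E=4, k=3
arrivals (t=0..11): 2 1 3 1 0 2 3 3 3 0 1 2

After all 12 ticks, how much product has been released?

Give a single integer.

Answer: 12

Derivation:
t=0: arr=2 -> substrate=0 bound=2 product=0
t=1: arr=1 -> substrate=0 bound=3 product=0
t=2: arr=3 -> substrate=2 bound=4 product=0
t=3: arr=1 -> substrate=1 bound=4 product=2
t=4: arr=0 -> substrate=0 bound=4 product=3
t=5: arr=2 -> substrate=1 bound=4 product=4
t=6: arr=3 -> substrate=2 bound=4 product=6
t=7: arr=3 -> substrate=4 bound=4 product=7
t=8: arr=3 -> substrate=6 bound=4 product=8
t=9: arr=0 -> substrate=4 bound=4 product=10
t=10: arr=1 -> substrate=4 bound=4 product=11
t=11: arr=2 -> substrate=5 bound=4 product=12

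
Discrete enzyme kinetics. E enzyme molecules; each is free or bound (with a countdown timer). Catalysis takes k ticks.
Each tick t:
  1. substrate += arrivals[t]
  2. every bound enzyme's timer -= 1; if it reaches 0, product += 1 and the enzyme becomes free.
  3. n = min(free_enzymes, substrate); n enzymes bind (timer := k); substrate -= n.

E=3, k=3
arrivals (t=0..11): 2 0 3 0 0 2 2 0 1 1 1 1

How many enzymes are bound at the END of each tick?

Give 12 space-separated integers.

Answer: 2 2 3 3 3 3 3 3 3 3 3 3

Derivation:
t=0: arr=2 -> substrate=0 bound=2 product=0
t=1: arr=0 -> substrate=0 bound=2 product=0
t=2: arr=3 -> substrate=2 bound=3 product=0
t=3: arr=0 -> substrate=0 bound=3 product=2
t=4: arr=0 -> substrate=0 bound=3 product=2
t=5: arr=2 -> substrate=1 bound=3 product=3
t=6: arr=2 -> substrate=1 bound=3 product=5
t=7: arr=0 -> substrate=1 bound=3 product=5
t=8: arr=1 -> substrate=1 bound=3 product=6
t=9: arr=1 -> substrate=0 bound=3 product=8
t=10: arr=1 -> substrate=1 bound=3 product=8
t=11: arr=1 -> substrate=1 bound=3 product=9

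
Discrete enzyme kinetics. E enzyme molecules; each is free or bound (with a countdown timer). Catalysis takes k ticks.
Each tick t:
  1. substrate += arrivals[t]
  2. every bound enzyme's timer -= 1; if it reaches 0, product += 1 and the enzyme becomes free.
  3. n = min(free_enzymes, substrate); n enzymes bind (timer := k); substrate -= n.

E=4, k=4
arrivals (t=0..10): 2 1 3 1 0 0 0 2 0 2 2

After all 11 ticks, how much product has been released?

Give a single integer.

t=0: arr=2 -> substrate=0 bound=2 product=0
t=1: arr=1 -> substrate=0 bound=3 product=0
t=2: arr=3 -> substrate=2 bound=4 product=0
t=3: arr=1 -> substrate=3 bound=4 product=0
t=4: arr=0 -> substrate=1 bound=4 product=2
t=5: arr=0 -> substrate=0 bound=4 product=3
t=6: arr=0 -> substrate=0 bound=3 product=4
t=7: arr=2 -> substrate=1 bound=4 product=4
t=8: arr=0 -> substrate=0 bound=3 product=6
t=9: arr=2 -> substrate=0 bound=4 product=7
t=10: arr=2 -> substrate=2 bound=4 product=7

Answer: 7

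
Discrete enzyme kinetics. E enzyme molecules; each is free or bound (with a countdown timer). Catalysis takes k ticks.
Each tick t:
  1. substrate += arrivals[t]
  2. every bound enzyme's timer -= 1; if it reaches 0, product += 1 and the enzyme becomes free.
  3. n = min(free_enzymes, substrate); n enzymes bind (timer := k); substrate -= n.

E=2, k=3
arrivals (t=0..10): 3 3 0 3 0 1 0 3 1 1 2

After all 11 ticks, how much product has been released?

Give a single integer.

t=0: arr=3 -> substrate=1 bound=2 product=0
t=1: arr=3 -> substrate=4 bound=2 product=0
t=2: arr=0 -> substrate=4 bound=2 product=0
t=3: arr=3 -> substrate=5 bound=2 product=2
t=4: arr=0 -> substrate=5 bound=2 product=2
t=5: arr=1 -> substrate=6 bound=2 product=2
t=6: arr=0 -> substrate=4 bound=2 product=4
t=7: arr=3 -> substrate=7 bound=2 product=4
t=8: arr=1 -> substrate=8 bound=2 product=4
t=9: arr=1 -> substrate=7 bound=2 product=6
t=10: arr=2 -> substrate=9 bound=2 product=6

Answer: 6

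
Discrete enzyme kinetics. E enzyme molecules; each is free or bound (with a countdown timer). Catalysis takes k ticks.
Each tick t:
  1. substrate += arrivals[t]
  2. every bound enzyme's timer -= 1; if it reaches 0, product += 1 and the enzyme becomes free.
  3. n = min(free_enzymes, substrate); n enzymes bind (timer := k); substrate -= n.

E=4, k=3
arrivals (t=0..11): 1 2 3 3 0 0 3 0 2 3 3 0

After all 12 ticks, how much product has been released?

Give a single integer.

t=0: arr=1 -> substrate=0 bound=1 product=0
t=1: arr=2 -> substrate=0 bound=3 product=0
t=2: arr=3 -> substrate=2 bound=4 product=0
t=3: arr=3 -> substrate=4 bound=4 product=1
t=4: arr=0 -> substrate=2 bound=4 product=3
t=5: arr=0 -> substrate=1 bound=4 product=4
t=6: arr=3 -> substrate=3 bound=4 product=5
t=7: arr=0 -> substrate=1 bound=4 product=7
t=8: arr=2 -> substrate=2 bound=4 product=8
t=9: arr=3 -> substrate=4 bound=4 product=9
t=10: arr=3 -> substrate=5 bound=4 product=11
t=11: arr=0 -> substrate=4 bound=4 product=12

Answer: 12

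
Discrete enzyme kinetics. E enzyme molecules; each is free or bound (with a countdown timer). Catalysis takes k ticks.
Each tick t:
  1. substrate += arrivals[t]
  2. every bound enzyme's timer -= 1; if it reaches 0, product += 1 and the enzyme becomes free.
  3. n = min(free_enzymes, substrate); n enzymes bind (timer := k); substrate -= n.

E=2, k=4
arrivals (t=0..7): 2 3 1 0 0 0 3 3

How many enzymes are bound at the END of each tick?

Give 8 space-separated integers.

t=0: arr=2 -> substrate=0 bound=2 product=0
t=1: arr=3 -> substrate=3 bound=2 product=0
t=2: arr=1 -> substrate=4 bound=2 product=0
t=3: arr=0 -> substrate=4 bound=2 product=0
t=4: arr=0 -> substrate=2 bound=2 product=2
t=5: arr=0 -> substrate=2 bound=2 product=2
t=6: arr=3 -> substrate=5 bound=2 product=2
t=7: arr=3 -> substrate=8 bound=2 product=2

Answer: 2 2 2 2 2 2 2 2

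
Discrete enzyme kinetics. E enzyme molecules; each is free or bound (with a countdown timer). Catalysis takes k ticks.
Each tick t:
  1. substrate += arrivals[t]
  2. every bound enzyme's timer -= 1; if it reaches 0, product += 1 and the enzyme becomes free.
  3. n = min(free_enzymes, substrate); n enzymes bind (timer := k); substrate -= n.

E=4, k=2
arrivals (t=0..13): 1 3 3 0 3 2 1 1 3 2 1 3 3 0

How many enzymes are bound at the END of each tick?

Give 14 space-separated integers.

t=0: arr=1 -> substrate=0 bound=1 product=0
t=1: arr=3 -> substrate=0 bound=4 product=0
t=2: arr=3 -> substrate=2 bound=4 product=1
t=3: arr=0 -> substrate=0 bound=3 product=4
t=4: arr=3 -> substrate=1 bound=4 product=5
t=5: arr=2 -> substrate=1 bound=4 product=7
t=6: arr=1 -> substrate=0 bound=4 product=9
t=7: arr=1 -> substrate=0 bound=3 product=11
t=8: arr=3 -> substrate=0 bound=4 product=13
t=9: arr=2 -> substrate=1 bound=4 product=14
t=10: arr=1 -> substrate=0 bound=3 product=17
t=11: arr=3 -> substrate=1 bound=4 product=18
t=12: arr=3 -> substrate=2 bound=4 product=20
t=13: arr=0 -> substrate=0 bound=4 product=22

Answer: 1 4 4 3 4 4 4 3 4 4 3 4 4 4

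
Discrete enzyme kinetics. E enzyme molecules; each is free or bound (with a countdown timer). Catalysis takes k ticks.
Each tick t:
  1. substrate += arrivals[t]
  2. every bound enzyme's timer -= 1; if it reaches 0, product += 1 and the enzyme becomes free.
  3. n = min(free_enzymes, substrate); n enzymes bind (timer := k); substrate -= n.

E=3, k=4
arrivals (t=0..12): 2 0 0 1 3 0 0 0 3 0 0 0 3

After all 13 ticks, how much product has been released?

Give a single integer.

Answer: 8

Derivation:
t=0: arr=2 -> substrate=0 bound=2 product=0
t=1: arr=0 -> substrate=0 bound=2 product=0
t=2: arr=0 -> substrate=0 bound=2 product=0
t=3: arr=1 -> substrate=0 bound=3 product=0
t=4: arr=3 -> substrate=1 bound=3 product=2
t=5: arr=0 -> substrate=1 bound=3 product=2
t=6: arr=0 -> substrate=1 bound=3 product=2
t=7: arr=0 -> substrate=0 bound=3 product=3
t=8: arr=3 -> substrate=1 bound=3 product=5
t=9: arr=0 -> substrate=1 bound=3 product=5
t=10: arr=0 -> substrate=1 bound=3 product=5
t=11: arr=0 -> substrate=0 bound=3 product=6
t=12: arr=3 -> substrate=1 bound=3 product=8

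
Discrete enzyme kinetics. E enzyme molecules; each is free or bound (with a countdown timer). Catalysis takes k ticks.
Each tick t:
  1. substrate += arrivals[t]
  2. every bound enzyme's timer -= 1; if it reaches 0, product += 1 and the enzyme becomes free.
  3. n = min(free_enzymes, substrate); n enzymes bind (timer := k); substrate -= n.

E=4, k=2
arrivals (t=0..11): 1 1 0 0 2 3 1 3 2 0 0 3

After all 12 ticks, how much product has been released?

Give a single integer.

Answer: 13

Derivation:
t=0: arr=1 -> substrate=0 bound=1 product=0
t=1: arr=1 -> substrate=0 bound=2 product=0
t=2: arr=0 -> substrate=0 bound=1 product=1
t=3: arr=0 -> substrate=0 bound=0 product=2
t=4: arr=2 -> substrate=0 bound=2 product=2
t=5: arr=3 -> substrate=1 bound=4 product=2
t=6: arr=1 -> substrate=0 bound=4 product=4
t=7: arr=3 -> substrate=1 bound=4 product=6
t=8: arr=2 -> substrate=1 bound=4 product=8
t=9: arr=0 -> substrate=0 bound=3 product=10
t=10: arr=0 -> substrate=0 bound=1 product=12
t=11: arr=3 -> substrate=0 bound=3 product=13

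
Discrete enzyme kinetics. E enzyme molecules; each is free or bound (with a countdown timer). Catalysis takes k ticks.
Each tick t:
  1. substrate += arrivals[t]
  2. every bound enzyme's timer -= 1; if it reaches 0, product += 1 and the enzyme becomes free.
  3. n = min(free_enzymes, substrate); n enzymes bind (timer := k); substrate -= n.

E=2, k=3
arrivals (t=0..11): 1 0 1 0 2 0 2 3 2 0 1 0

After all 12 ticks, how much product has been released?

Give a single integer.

Answer: 6

Derivation:
t=0: arr=1 -> substrate=0 bound=1 product=0
t=1: arr=0 -> substrate=0 bound=1 product=0
t=2: arr=1 -> substrate=0 bound=2 product=0
t=3: arr=0 -> substrate=0 bound=1 product=1
t=4: arr=2 -> substrate=1 bound=2 product=1
t=5: arr=0 -> substrate=0 bound=2 product=2
t=6: arr=2 -> substrate=2 bound=2 product=2
t=7: arr=3 -> substrate=4 bound=2 product=3
t=8: arr=2 -> substrate=5 bound=2 product=4
t=9: arr=0 -> substrate=5 bound=2 product=4
t=10: arr=1 -> substrate=5 bound=2 product=5
t=11: arr=0 -> substrate=4 bound=2 product=6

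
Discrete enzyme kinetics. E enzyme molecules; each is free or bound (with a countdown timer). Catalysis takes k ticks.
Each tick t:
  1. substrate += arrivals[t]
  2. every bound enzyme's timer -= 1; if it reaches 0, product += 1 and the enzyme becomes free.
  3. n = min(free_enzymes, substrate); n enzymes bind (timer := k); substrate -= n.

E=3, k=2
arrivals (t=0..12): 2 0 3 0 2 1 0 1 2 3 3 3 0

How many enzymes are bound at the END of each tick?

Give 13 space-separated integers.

Answer: 2 2 3 3 2 3 1 1 3 3 3 3 3

Derivation:
t=0: arr=2 -> substrate=0 bound=2 product=0
t=1: arr=0 -> substrate=0 bound=2 product=0
t=2: arr=3 -> substrate=0 bound=3 product=2
t=3: arr=0 -> substrate=0 bound=3 product=2
t=4: arr=2 -> substrate=0 bound=2 product=5
t=5: arr=1 -> substrate=0 bound=3 product=5
t=6: arr=0 -> substrate=0 bound=1 product=7
t=7: arr=1 -> substrate=0 bound=1 product=8
t=8: arr=2 -> substrate=0 bound=3 product=8
t=9: arr=3 -> substrate=2 bound=3 product=9
t=10: arr=3 -> substrate=3 bound=3 product=11
t=11: arr=3 -> substrate=5 bound=3 product=12
t=12: arr=0 -> substrate=3 bound=3 product=14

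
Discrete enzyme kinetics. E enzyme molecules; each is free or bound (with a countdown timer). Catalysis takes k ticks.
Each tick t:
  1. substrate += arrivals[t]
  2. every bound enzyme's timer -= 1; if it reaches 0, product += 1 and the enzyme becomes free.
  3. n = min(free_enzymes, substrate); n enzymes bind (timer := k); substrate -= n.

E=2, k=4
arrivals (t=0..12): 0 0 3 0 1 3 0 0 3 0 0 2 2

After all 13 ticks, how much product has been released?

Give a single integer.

Answer: 4

Derivation:
t=0: arr=0 -> substrate=0 bound=0 product=0
t=1: arr=0 -> substrate=0 bound=0 product=0
t=2: arr=3 -> substrate=1 bound=2 product=0
t=3: arr=0 -> substrate=1 bound=2 product=0
t=4: arr=1 -> substrate=2 bound=2 product=0
t=5: arr=3 -> substrate=5 bound=2 product=0
t=6: arr=0 -> substrate=3 bound=2 product=2
t=7: arr=0 -> substrate=3 bound=2 product=2
t=8: arr=3 -> substrate=6 bound=2 product=2
t=9: arr=0 -> substrate=6 bound=2 product=2
t=10: arr=0 -> substrate=4 bound=2 product=4
t=11: arr=2 -> substrate=6 bound=2 product=4
t=12: arr=2 -> substrate=8 bound=2 product=4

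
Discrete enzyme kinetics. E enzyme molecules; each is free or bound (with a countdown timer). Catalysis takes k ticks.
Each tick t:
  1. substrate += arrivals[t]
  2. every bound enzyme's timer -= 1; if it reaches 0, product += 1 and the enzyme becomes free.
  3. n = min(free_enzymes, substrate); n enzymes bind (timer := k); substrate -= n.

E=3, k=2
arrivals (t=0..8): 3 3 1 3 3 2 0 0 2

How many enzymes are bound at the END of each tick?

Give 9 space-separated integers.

t=0: arr=3 -> substrate=0 bound=3 product=0
t=1: arr=3 -> substrate=3 bound=3 product=0
t=2: arr=1 -> substrate=1 bound=3 product=3
t=3: arr=3 -> substrate=4 bound=3 product=3
t=4: arr=3 -> substrate=4 bound=3 product=6
t=5: arr=2 -> substrate=6 bound=3 product=6
t=6: arr=0 -> substrate=3 bound=3 product=9
t=7: arr=0 -> substrate=3 bound=3 product=9
t=8: arr=2 -> substrate=2 bound=3 product=12

Answer: 3 3 3 3 3 3 3 3 3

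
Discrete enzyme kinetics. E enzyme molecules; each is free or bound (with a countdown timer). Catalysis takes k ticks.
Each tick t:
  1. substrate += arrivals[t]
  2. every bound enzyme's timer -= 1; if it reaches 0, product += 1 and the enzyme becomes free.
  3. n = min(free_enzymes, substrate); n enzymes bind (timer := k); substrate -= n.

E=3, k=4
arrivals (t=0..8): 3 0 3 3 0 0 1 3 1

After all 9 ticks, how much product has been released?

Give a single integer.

Answer: 6

Derivation:
t=0: arr=3 -> substrate=0 bound=3 product=0
t=1: arr=0 -> substrate=0 bound=3 product=0
t=2: arr=3 -> substrate=3 bound=3 product=0
t=3: arr=3 -> substrate=6 bound=3 product=0
t=4: arr=0 -> substrate=3 bound=3 product=3
t=5: arr=0 -> substrate=3 bound=3 product=3
t=6: arr=1 -> substrate=4 bound=3 product=3
t=7: arr=3 -> substrate=7 bound=3 product=3
t=8: arr=1 -> substrate=5 bound=3 product=6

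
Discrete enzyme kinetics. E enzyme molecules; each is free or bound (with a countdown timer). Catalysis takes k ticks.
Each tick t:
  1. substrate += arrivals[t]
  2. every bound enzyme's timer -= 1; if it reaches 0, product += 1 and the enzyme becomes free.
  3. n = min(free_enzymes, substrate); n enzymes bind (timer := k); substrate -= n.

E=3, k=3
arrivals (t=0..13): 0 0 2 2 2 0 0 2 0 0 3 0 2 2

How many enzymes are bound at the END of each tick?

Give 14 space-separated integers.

Answer: 0 0 2 3 3 3 3 3 3 2 3 3 3 3

Derivation:
t=0: arr=0 -> substrate=0 bound=0 product=0
t=1: arr=0 -> substrate=0 bound=0 product=0
t=2: arr=2 -> substrate=0 bound=2 product=0
t=3: arr=2 -> substrate=1 bound=3 product=0
t=4: arr=2 -> substrate=3 bound=3 product=0
t=5: arr=0 -> substrate=1 bound=3 product=2
t=6: arr=0 -> substrate=0 bound=3 product=3
t=7: arr=2 -> substrate=2 bound=3 product=3
t=8: arr=0 -> substrate=0 bound=3 product=5
t=9: arr=0 -> substrate=0 bound=2 product=6
t=10: arr=3 -> substrate=2 bound=3 product=6
t=11: arr=0 -> substrate=0 bound=3 product=8
t=12: arr=2 -> substrate=2 bound=3 product=8
t=13: arr=2 -> substrate=3 bound=3 product=9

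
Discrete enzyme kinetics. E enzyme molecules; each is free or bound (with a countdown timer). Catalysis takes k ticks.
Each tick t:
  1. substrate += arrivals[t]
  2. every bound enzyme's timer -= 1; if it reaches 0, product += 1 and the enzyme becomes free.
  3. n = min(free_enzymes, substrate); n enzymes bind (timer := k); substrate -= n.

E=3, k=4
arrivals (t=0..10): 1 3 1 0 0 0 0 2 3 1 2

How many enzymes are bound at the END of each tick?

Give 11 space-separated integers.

Answer: 1 3 3 3 3 2 2 3 3 3 3

Derivation:
t=0: arr=1 -> substrate=0 bound=1 product=0
t=1: arr=3 -> substrate=1 bound=3 product=0
t=2: arr=1 -> substrate=2 bound=3 product=0
t=3: arr=0 -> substrate=2 bound=3 product=0
t=4: arr=0 -> substrate=1 bound=3 product=1
t=5: arr=0 -> substrate=0 bound=2 product=3
t=6: arr=0 -> substrate=0 bound=2 product=3
t=7: arr=2 -> substrate=1 bound=3 product=3
t=8: arr=3 -> substrate=3 bound=3 product=4
t=9: arr=1 -> substrate=3 bound=3 product=5
t=10: arr=2 -> substrate=5 bound=3 product=5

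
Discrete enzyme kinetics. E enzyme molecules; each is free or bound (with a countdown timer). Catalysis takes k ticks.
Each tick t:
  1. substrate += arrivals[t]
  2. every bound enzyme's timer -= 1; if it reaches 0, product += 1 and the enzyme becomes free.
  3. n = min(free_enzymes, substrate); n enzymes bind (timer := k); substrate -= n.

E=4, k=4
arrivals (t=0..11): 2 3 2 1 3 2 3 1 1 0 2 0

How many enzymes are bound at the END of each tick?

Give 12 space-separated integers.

t=0: arr=2 -> substrate=0 bound=2 product=0
t=1: arr=3 -> substrate=1 bound=4 product=0
t=2: arr=2 -> substrate=3 bound=4 product=0
t=3: arr=1 -> substrate=4 bound=4 product=0
t=4: arr=3 -> substrate=5 bound=4 product=2
t=5: arr=2 -> substrate=5 bound=4 product=4
t=6: arr=3 -> substrate=8 bound=4 product=4
t=7: arr=1 -> substrate=9 bound=4 product=4
t=8: arr=1 -> substrate=8 bound=4 product=6
t=9: arr=0 -> substrate=6 bound=4 product=8
t=10: arr=2 -> substrate=8 bound=4 product=8
t=11: arr=0 -> substrate=8 bound=4 product=8

Answer: 2 4 4 4 4 4 4 4 4 4 4 4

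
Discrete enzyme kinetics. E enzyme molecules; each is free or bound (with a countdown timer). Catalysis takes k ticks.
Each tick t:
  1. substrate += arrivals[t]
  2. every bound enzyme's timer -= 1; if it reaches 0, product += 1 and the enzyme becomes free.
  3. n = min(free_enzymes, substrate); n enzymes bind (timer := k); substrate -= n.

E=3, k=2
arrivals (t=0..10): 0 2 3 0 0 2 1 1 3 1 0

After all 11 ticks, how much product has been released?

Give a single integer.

t=0: arr=0 -> substrate=0 bound=0 product=0
t=1: arr=2 -> substrate=0 bound=2 product=0
t=2: arr=3 -> substrate=2 bound=3 product=0
t=3: arr=0 -> substrate=0 bound=3 product=2
t=4: arr=0 -> substrate=0 bound=2 product=3
t=5: arr=2 -> substrate=0 bound=2 product=5
t=6: arr=1 -> substrate=0 bound=3 product=5
t=7: arr=1 -> substrate=0 bound=2 product=7
t=8: arr=3 -> substrate=1 bound=3 product=8
t=9: arr=1 -> substrate=1 bound=3 product=9
t=10: arr=0 -> substrate=0 bound=2 product=11

Answer: 11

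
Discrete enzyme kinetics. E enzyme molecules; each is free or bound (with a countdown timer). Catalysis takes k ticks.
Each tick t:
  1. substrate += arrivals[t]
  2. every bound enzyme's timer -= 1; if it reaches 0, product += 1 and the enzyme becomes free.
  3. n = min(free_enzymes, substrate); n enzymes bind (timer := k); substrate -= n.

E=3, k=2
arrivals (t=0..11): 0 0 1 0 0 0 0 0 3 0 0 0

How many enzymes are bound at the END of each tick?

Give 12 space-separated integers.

Answer: 0 0 1 1 0 0 0 0 3 3 0 0

Derivation:
t=0: arr=0 -> substrate=0 bound=0 product=0
t=1: arr=0 -> substrate=0 bound=0 product=0
t=2: arr=1 -> substrate=0 bound=1 product=0
t=3: arr=0 -> substrate=0 bound=1 product=0
t=4: arr=0 -> substrate=0 bound=0 product=1
t=5: arr=0 -> substrate=0 bound=0 product=1
t=6: arr=0 -> substrate=0 bound=0 product=1
t=7: arr=0 -> substrate=0 bound=0 product=1
t=8: arr=3 -> substrate=0 bound=3 product=1
t=9: arr=0 -> substrate=0 bound=3 product=1
t=10: arr=0 -> substrate=0 bound=0 product=4
t=11: arr=0 -> substrate=0 bound=0 product=4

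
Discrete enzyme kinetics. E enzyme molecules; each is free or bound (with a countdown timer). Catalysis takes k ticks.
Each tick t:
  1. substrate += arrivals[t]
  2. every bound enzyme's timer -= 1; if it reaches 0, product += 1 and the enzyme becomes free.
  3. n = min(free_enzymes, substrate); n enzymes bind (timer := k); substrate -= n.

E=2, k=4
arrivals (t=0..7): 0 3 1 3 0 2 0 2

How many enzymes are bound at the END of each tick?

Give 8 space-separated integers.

Answer: 0 2 2 2 2 2 2 2

Derivation:
t=0: arr=0 -> substrate=0 bound=0 product=0
t=1: arr=3 -> substrate=1 bound=2 product=0
t=2: arr=1 -> substrate=2 bound=2 product=0
t=3: arr=3 -> substrate=5 bound=2 product=0
t=4: arr=0 -> substrate=5 bound=2 product=0
t=5: arr=2 -> substrate=5 bound=2 product=2
t=6: arr=0 -> substrate=5 bound=2 product=2
t=7: arr=2 -> substrate=7 bound=2 product=2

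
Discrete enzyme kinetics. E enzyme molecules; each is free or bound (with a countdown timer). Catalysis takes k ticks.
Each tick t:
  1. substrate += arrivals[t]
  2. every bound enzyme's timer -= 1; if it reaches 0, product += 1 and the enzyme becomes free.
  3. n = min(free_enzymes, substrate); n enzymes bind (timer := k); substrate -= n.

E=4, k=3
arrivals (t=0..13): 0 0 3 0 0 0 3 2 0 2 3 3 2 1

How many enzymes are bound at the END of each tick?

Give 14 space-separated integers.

Answer: 0 0 3 3 3 0 3 4 4 4 4 4 4 4

Derivation:
t=0: arr=0 -> substrate=0 bound=0 product=0
t=1: arr=0 -> substrate=0 bound=0 product=0
t=2: arr=3 -> substrate=0 bound=3 product=0
t=3: arr=0 -> substrate=0 bound=3 product=0
t=4: arr=0 -> substrate=0 bound=3 product=0
t=5: arr=0 -> substrate=0 bound=0 product=3
t=6: arr=3 -> substrate=0 bound=3 product=3
t=7: arr=2 -> substrate=1 bound=4 product=3
t=8: arr=0 -> substrate=1 bound=4 product=3
t=9: arr=2 -> substrate=0 bound=4 product=6
t=10: arr=3 -> substrate=2 bound=4 product=7
t=11: arr=3 -> substrate=5 bound=4 product=7
t=12: arr=2 -> substrate=4 bound=4 product=10
t=13: arr=1 -> substrate=4 bound=4 product=11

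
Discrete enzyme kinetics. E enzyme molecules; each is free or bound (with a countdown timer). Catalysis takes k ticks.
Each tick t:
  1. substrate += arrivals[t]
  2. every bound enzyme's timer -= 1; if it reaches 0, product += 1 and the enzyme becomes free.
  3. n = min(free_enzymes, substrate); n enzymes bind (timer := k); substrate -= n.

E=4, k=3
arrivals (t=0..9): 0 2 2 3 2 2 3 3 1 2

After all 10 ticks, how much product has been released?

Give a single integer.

Answer: 8

Derivation:
t=0: arr=0 -> substrate=0 bound=0 product=0
t=1: arr=2 -> substrate=0 bound=2 product=0
t=2: arr=2 -> substrate=0 bound=4 product=0
t=3: arr=3 -> substrate=3 bound=4 product=0
t=4: arr=2 -> substrate=3 bound=4 product=2
t=5: arr=2 -> substrate=3 bound=4 product=4
t=6: arr=3 -> substrate=6 bound=4 product=4
t=7: arr=3 -> substrate=7 bound=4 product=6
t=8: arr=1 -> substrate=6 bound=4 product=8
t=9: arr=2 -> substrate=8 bound=4 product=8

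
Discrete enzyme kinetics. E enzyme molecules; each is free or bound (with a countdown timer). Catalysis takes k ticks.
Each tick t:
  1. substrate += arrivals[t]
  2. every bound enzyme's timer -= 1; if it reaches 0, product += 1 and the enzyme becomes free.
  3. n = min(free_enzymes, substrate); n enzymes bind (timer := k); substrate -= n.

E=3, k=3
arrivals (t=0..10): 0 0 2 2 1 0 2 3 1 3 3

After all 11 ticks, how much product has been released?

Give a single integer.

t=0: arr=0 -> substrate=0 bound=0 product=0
t=1: arr=0 -> substrate=0 bound=0 product=0
t=2: arr=2 -> substrate=0 bound=2 product=0
t=3: arr=2 -> substrate=1 bound=3 product=0
t=4: arr=1 -> substrate=2 bound=3 product=0
t=5: arr=0 -> substrate=0 bound=3 product=2
t=6: arr=2 -> substrate=1 bound=3 product=3
t=7: arr=3 -> substrate=4 bound=3 product=3
t=8: arr=1 -> substrate=3 bound=3 product=5
t=9: arr=3 -> substrate=5 bound=3 product=6
t=10: arr=3 -> substrate=8 bound=3 product=6

Answer: 6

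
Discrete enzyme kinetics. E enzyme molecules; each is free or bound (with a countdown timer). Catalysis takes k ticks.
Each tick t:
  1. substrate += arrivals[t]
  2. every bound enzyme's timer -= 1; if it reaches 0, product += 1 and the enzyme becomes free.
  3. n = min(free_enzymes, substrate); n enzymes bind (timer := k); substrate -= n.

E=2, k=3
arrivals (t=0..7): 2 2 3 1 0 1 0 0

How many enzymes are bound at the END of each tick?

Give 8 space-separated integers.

Answer: 2 2 2 2 2 2 2 2

Derivation:
t=0: arr=2 -> substrate=0 bound=2 product=0
t=1: arr=2 -> substrate=2 bound=2 product=0
t=2: arr=3 -> substrate=5 bound=2 product=0
t=3: arr=1 -> substrate=4 bound=2 product=2
t=4: arr=0 -> substrate=4 bound=2 product=2
t=5: arr=1 -> substrate=5 bound=2 product=2
t=6: arr=0 -> substrate=3 bound=2 product=4
t=7: arr=0 -> substrate=3 bound=2 product=4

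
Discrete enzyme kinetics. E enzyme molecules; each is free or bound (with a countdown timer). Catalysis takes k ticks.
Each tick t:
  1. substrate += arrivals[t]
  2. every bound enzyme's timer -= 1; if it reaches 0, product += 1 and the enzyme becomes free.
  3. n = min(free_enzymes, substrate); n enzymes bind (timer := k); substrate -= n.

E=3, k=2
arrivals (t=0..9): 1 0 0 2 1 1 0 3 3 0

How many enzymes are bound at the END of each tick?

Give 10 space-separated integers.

Answer: 1 1 0 2 3 2 1 3 3 3

Derivation:
t=0: arr=1 -> substrate=0 bound=1 product=0
t=1: arr=0 -> substrate=0 bound=1 product=0
t=2: arr=0 -> substrate=0 bound=0 product=1
t=3: arr=2 -> substrate=0 bound=2 product=1
t=4: arr=1 -> substrate=0 bound=3 product=1
t=5: arr=1 -> substrate=0 bound=2 product=3
t=6: arr=0 -> substrate=0 bound=1 product=4
t=7: arr=3 -> substrate=0 bound=3 product=5
t=8: arr=3 -> substrate=3 bound=3 product=5
t=9: arr=0 -> substrate=0 bound=3 product=8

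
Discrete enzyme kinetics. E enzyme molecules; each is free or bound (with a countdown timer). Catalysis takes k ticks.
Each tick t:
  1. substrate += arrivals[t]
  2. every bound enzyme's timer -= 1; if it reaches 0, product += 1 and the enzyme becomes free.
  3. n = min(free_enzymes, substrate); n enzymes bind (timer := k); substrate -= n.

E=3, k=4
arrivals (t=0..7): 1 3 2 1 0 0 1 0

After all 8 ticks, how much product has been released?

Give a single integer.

Answer: 3

Derivation:
t=0: arr=1 -> substrate=0 bound=1 product=0
t=1: arr=3 -> substrate=1 bound=3 product=0
t=2: arr=2 -> substrate=3 bound=3 product=0
t=3: arr=1 -> substrate=4 bound=3 product=0
t=4: arr=0 -> substrate=3 bound=3 product=1
t=5: arr=0 -> substrate=1 bound=3 product=3
t=6: arr=1 -> substrate=2 bound=3 product=3
t=7: arr=0 -> substrate=2 bound=3 product=3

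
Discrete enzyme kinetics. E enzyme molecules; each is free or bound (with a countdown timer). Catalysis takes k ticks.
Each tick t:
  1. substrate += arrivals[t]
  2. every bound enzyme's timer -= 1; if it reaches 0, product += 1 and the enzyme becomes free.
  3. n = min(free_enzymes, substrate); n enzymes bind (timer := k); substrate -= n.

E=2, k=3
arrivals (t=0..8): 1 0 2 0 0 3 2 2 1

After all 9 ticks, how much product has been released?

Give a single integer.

t=0: arr=1 -> substrate=0 bound=1 product=0
t=1: arr=0 -> substrate=0 bound=1 product=0
t=2: arr=2 -> substrate=1 bound=2 product=0
t=3: arr=0 -> substrate=0 bound=2 product=1
t=4: arr=0 -> substrate=0 bound=2 product=1
t=5: arr=3 -> substrate=2 bound=2 product=2
t=6: arr=2 -> substrate=3 bound=2 product=3
t=7: arr=2 -> substrate=5 bound=2 product=3
t=8: arr=1 -> substrate=5 bound=2 product=4

Answer: 4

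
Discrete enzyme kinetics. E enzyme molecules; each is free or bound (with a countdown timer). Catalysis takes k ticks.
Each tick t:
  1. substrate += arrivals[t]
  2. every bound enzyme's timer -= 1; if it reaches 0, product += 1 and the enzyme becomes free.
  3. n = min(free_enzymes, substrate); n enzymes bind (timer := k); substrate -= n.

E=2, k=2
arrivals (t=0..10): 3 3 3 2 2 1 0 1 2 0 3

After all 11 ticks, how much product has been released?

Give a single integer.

Answer: 10

Derivation:
t=0: arr=3 -> substrate=1 bound=2 product=0
t=1: arr=3 -> substrate=4 bound=2 product=0
t=2: arr=3 -> substrate=5 bound=2 product=2
t=3: arr=2 -> substrate=7 bound=2 product=2
t=4: arr=2 -> substrate=7 bound=2 product=4
t=5: arr=1 -> substrate=8 bound=2 product=4
t=6: arr=0 -> substrate=6 bound=2 product=6
t=7: arr=1 -> substrate=7 bound=2 product=6
t=8: arr=2 -> substrate=7 bound=2 product=8
t=9: arr=0 -> substrate=7 bound=2 product=8
t=10: arr=3 -> substrate=8 bound=2 product=10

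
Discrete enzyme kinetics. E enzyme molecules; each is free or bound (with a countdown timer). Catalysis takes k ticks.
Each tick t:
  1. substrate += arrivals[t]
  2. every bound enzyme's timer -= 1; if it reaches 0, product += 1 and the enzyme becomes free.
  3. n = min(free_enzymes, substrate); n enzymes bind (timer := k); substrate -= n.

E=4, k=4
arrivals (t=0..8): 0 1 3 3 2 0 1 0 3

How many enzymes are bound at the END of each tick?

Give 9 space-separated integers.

t=0: arr=0 -> substrate=0 bound=0 product=0
t=1: arr=1 -> substrate=0 bound=1 product=0
t=2: arr=3 -> substrate=0 bound=4 product=0
t=3: arr=3 -> substrate=3 bound=4 product=0
t=4: arr=2 -> substrate=5 bound=4 product=0
t=5: arr=0 -> substrate=4 bound=4 product=1
t=6: arr=1 -> substrate=2 bound=4 product=4
t=7: arr=0 -> substrate=2 bound=4 product=4
t=8: arr=3 -> substrate=5 bound=4 product=4

Answer: 0 1 4 4 4 4 4 4 4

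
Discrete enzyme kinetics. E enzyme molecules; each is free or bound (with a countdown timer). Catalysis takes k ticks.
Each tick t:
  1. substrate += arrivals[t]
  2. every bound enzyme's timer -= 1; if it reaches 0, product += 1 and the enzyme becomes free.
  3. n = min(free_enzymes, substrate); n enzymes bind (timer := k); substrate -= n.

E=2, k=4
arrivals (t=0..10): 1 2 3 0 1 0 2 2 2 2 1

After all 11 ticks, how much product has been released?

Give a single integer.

Answer: 4

Derivation:
t=0: arr=1 -> substrate=0 bound=1 product=0
t=1: arr=2 -> substrate=1 bound=2 product=0
t=2: arr=3 -> substrate=4 bound=2 product=0
t=3: arr=0 -> substrate=4 bound=2 product=0
t=4: arr=1 -> substrate=4 bound=2 product=1
t=5: arr=0 -> substrate=3 bound=2 product=2
t=6: arr=2 -> substrate=5 bound=2 product=2
t=7: arr=2 -> substrate=7 bound=2 product=2
t=8: arr=2 -> substrate=8 bound=2 product=3
t=9: arr=2 -> substrate=9 bound=2 product=4
t=10: arr=1 -> substrate=10 bound=2 product=4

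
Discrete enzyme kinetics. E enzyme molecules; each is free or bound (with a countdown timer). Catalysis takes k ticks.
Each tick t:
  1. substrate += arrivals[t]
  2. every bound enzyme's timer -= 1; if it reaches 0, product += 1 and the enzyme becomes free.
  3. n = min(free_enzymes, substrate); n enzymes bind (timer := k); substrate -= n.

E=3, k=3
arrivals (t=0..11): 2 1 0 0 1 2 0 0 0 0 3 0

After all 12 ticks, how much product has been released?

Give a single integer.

t=0: arr=2 -> substrate=0 bound=2 product=0
t=1: arr=1 -> substrate=0 bound=3 product=0
t=2: arr=0 -> substrate=0 bound=3 product=0
t=3: arr=0 -> substrate=0 bound=1 product=2
t=4: arr=1 -> substrate=0 bound=1 product=3
t=5: arr=2 -> substrate=0 bound=3 product=3
t=6: arr=0 -> substrate=0 bound=3 product=3
t=7: arr=0 -> substrate=0 bound=2 product=4
t=8: arr=0 -> substrate=0 bound=0 product=6
t=9: arr=0 -> substrate=0 bound=0 product=6
t=10: arr=3 -> substrate=0 bound=3 product=6
t=11: arr=0 -> substrate=0 bound=3 product=6

Answer: 6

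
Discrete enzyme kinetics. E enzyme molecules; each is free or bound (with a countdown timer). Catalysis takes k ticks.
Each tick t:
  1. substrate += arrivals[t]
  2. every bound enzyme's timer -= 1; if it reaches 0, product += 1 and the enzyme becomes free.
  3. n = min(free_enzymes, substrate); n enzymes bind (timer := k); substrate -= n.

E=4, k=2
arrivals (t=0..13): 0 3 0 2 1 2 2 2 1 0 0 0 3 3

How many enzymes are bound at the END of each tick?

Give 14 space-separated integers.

t=0: arr=0 -> substrate=0 bound=0 product=0
t=1: arr=3 -> substrate=0 bound=3 product=0
t=2: arr=0 -> substrate=0 bound=3 product=0
t=3: arr=2 -> substrate=0 bound=2 product=3
t=4: arr=1 -> substrate=0 bound=3 product=3
t=5: arr=2 -> substrate=0 bound=3 product=5
t=6: arr=2 -> substrate=0 bound=4 product=6
t=7: arr=2 -> substrate=0 bound=4 product=8
t=8: arr=1 -> substrate=0 bound=3 product=10
t=9: arr=0 -> substrate=0 bound=1 product=12
t=10: arr=0 -> substrate=0 bound=0 product=13
t=11: arr=0 -> substrate=0 bound=0 product=13
t=12: arr=3 -> substrate=0 bound=3 product=13
t=13: arr=3 -> substrate=2 bound=4 product=13

Answer: 0 3 3 2 3 3 4 4 3 1 0 0 3 4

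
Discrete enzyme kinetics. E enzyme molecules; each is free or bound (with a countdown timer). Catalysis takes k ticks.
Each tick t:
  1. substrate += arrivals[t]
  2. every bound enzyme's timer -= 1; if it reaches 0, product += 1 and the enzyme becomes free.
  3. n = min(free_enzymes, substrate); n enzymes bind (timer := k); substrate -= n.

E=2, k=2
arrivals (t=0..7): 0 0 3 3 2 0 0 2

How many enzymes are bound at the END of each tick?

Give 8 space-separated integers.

t=0: arr=0 -> substrate=0 bound=0 product=0
t=1: arr=0 -> substrate=0 bound=0 product=0
t=2: arr=3 -> substrate=1 bound=2 product=0
t=3: arr=3 -> substrate=4 bound=2 product=0
t=4: arr=2 -> substrate=4 bound=2 product=2
t=5: arr=0 -> substrate=4 bound=2 product=2
t=6: arr=0 -> substrate=2 bound=2 product=4
t=7: arr=2 -> substrate=4 bound=2 product=4

Answer: 0 0 2 2 2 2 2 2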